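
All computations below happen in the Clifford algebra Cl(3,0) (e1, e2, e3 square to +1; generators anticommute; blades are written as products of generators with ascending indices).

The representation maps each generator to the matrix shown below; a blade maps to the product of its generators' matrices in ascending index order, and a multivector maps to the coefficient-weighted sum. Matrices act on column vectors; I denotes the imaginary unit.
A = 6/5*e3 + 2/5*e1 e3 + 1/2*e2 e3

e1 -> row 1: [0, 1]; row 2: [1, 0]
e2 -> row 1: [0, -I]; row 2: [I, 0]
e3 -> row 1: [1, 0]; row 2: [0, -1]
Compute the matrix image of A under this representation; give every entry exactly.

Bivector images (products of the table entries): rho(e1 e3) = rho(e1)rho(e3) = row 1: [0, -1]; row 2: [1, 0]; rho(e2 e3) = rho(e2)rho(e3) = row 1: [0, I]; row 2: [I, 0].
M = (6/5)*rho(e3) + (2/5)*rho(e1 e3) + (1/2)*rho(e2 e3), summed entrywise:
Answer: row 1: [6/5, -2/5 + I/2]; row 2: [2/5 + I/2, -6/5]


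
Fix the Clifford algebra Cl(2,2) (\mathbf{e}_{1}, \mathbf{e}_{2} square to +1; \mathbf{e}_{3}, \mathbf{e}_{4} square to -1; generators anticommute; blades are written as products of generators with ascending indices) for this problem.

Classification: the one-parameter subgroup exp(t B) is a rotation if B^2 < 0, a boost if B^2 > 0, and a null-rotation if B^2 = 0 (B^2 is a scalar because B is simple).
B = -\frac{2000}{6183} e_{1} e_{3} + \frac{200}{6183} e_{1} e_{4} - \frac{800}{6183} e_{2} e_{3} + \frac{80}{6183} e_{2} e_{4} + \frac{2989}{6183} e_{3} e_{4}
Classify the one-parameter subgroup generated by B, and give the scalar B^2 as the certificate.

B^2 term by term: the squares give (-\frac{2000}{6183})^2*(e_{1} e_{3})^2 + (\frac{200}{6183})^2*(e_{1} e_{4})^2 + (-\frac{800}{6183})^2*(e_{2} e_{3})^2 + (\frac{80}{6183})^2*(e_{2} e_{4})^2 + (\frac{2989}{6183})^2*(e_{3} e_{4})^2 = \frac{4000000}{38229489}*(+1) + \frac{40000}{38229489}*(+1) + \frac{640000}{38229489}*(+1) + \frac{6400}{38229489}*(+1) + \frac{8934121}{38229489}*(-1) = -\frac{1}{9} (each basis 2-blade squares to minus the product of its generators' squares); cross terms between blades sharing an index anticommute and cancel; the commuting (index-disjoint) pairs give grade-4 terms 2*c*c'*(blade product), which cancel blade by blade — e_{1} e_{2} e_{3} e_{4}: \frac{320000}{38229489} - \frac{320000}{38229489} = 0 — confirming B is simple. So B^2 = -\frac{1}{9}.
Answer: rotation, certificate B^2 = -\frac{1}{9}. Certificate logic: -\frac{1}{9} is a conjugation-invariant scalar, so its sign fixes rotation versus boost versus null-rotation outright.


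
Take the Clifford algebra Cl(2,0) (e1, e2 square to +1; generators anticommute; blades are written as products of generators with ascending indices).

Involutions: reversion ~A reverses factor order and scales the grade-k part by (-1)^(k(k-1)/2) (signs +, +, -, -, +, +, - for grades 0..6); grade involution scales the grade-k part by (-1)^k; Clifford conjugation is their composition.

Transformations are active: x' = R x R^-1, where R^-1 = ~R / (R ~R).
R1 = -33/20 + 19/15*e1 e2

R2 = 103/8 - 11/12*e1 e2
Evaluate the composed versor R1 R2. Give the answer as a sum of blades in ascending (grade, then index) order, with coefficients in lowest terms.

Distribute over the terms of R1 (each basis-blade product reordered to ascending indices, repeated generators contracted through their squares):
(-33/20) R2 = -3399/160 + 121/80*e1 e2
(19/15*e1 e2) R2 = 209/180 + 1957/120*e1 e2
Summing the partial products and collecting blades:
Answer: -28919/1440 + 4277/240*e1 e2


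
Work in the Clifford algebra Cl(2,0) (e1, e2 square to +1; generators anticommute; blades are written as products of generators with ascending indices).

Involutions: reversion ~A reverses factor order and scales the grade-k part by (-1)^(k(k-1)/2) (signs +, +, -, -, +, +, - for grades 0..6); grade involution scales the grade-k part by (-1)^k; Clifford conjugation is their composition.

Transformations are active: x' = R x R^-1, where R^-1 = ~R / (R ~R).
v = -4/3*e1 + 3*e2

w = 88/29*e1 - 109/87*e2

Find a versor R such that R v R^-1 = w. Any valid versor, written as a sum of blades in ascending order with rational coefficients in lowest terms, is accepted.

Here q(v) = q(w) = 97/9; the classical choice R = v + w = 148/87*e1 + 152/87*e2 then realises v -> w under the sandwich.
Answer: 148/87*e1 + 152/87*e2


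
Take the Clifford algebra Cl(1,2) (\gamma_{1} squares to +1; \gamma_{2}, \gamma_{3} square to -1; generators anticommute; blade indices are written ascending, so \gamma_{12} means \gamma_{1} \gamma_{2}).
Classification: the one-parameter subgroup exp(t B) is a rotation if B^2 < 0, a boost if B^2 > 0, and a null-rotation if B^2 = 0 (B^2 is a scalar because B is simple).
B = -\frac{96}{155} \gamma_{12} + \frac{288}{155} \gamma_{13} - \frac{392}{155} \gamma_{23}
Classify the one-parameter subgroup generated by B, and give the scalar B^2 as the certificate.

B^2 term by term: the squares give (-\frac{96}{155})^2*(\gamma_{12})^2 + (\frac{288}{155})^2*(\gamma_{13})^2 + (-\frac{392}{155})^2*(\gamma_{23})^2 = \frac{9216}{24025}*(+1) + \frac{82944}{24025}*(+1) + \frac{153664}{24025}*(-1) = -\frac{64}{25} (each basis 2-blade squares to minus the product of its generators' squares); cross terms between blades sharing an index anticommute and cancel. So B^2 = -\frac{64}{25}.
Answer: rotation, certificate B^2 = -\frac{64}{25}. Certificate logic: -\frac{64}{25} is a conjugation-invariant scalar, so its sign fixes rotation versus boost versus null-rotation outright.


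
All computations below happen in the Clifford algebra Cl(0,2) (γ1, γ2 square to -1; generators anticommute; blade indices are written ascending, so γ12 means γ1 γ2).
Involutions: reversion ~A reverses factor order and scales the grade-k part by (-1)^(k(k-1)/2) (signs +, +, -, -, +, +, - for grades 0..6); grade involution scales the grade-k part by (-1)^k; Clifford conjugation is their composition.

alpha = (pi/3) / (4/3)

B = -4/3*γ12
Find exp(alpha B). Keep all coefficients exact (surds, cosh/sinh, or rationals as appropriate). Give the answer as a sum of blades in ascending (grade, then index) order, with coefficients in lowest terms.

B^2 = (-4/3)^2*(γ12)^2 = 16/9*(-1) = -16/9 (a basis 2-blade squares to minus the product of its generators' squares).
B^2 = -16/9 — circular case — the even/odd split gives cos and sin: l = 4/3, alpha*l = pi/3, so exp(alpha B) = cos(pi/3) + (sin(pi/3)/(4/3))*B = 1/2 + (3*sqrt(3)/8)*B.
Answer: 1/2 - sqrt(3)/2*γ12


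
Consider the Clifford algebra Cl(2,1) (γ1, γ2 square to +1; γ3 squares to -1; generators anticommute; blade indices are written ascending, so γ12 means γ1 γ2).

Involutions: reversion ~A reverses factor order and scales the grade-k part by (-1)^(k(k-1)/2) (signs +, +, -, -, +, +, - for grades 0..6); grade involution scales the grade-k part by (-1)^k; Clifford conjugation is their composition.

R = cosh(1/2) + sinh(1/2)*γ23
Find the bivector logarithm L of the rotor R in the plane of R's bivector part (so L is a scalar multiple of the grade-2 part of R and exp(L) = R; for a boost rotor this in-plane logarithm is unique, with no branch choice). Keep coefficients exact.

The scalar part of R is cosh(1/2), so cosh pins the rapidity up to sign — the sign comes from the bivector part; dividing that part by sinh of the rapidity yields the plane, and the in-plane L = rapidity * plane is unique because the two sign choices cancel.
Concretely: cosh(rapidity) = cosh(1/2) gives rapidity = ±1/2, and since rapidity/sinh(rapidity) is even the sign is immaterial: L = (rapidity/sinh(rapidity)) * <R>_2 = (1/(2*sinh(1/2))) * <R>_2.
Answer: 1/2*γ23


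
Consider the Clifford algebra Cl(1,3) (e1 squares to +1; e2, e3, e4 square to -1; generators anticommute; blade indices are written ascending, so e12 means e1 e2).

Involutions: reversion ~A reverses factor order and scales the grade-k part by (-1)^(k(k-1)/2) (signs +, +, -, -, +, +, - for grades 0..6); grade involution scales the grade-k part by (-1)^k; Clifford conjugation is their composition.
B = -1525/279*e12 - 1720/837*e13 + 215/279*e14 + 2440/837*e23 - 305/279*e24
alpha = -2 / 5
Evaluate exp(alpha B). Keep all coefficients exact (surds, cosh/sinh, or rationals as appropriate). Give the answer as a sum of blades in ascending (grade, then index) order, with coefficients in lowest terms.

B^2 term by term: the squares give (-1525/279)^2*(e12)^2 + (-1720/837)^2*(e13)^2 + (215/279)^2*(e14)^2 + (2440/837)^2*(e23)^2 + (-305/279)^2*(e24)^2 = 2325625/77841*(+1) + 2958400/700569*(+1) + 46225/77841*(+1) + 5953600/700569*(-1) + 93025/77841*(-1) = 25 (each basis 2-blade squares to minus the product of its generators' squares); cross terms between blades sharing an index anticommute and cancel; the commuting (index-disjoint) pairs give grade-4 terms 2*c*c'*(blade product), which cancel blade by blade — e1234: -1049200/233523 + 1049200/233523 = 0 — confirming B is simple. So B^2 = 25.
B^2 = 25 — the positive square puts this in the hyperbolic regime; l = 5, alpha*l = -2, so exp(alpha B) = cosh(-2) + (sinh(-2)/5)*B = cosh(2) + (-sinh(2)/5)*B.
Answer: cosh(2) + 305*sinh(2)/279*e12 + 344*sinh(2)/837*e13 - 43*sinh(2)/279*e14 - 488*sinh(2)/837*e23 + 61*sinh(2)/279*e24


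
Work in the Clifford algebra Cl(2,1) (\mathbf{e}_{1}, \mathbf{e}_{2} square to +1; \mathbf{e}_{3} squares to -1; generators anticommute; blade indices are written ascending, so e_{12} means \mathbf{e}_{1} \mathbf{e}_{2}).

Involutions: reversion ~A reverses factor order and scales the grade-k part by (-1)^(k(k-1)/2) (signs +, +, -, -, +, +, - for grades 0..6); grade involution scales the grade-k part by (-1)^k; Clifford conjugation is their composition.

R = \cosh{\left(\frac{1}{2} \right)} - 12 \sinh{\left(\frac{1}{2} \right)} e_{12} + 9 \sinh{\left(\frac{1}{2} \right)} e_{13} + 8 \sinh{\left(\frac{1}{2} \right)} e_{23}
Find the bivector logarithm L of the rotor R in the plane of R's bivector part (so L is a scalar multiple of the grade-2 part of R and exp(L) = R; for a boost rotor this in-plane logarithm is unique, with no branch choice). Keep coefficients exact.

The scalar part of R is \cosh{\left(\frac{1}{2} \right)}, so cosh pins the rapidity up to sign — the sign comes from the bivector part; dividing that part by sinh of the rapidity yields the plane, and the in-plane L = rapidity * plane is unique because the two sign choices cancel.
Concretely: cosh(rapidity) = \cosh{\left(\frac{1}{2} \right)} gives rapidity = ±\frac{1}{2}, and since rapidity/sinh(rapidity) is even the sign is immaterial: L = (rapidity/sinh(rapidity)) * <R>_2 = (\frac{1}{2 \sinh{\left(\frac{1}{2} \right)}}) * <R>_2.
Answer: -6 e_{12} + \frac{9}{2} e_{13} + 4 e_{23}


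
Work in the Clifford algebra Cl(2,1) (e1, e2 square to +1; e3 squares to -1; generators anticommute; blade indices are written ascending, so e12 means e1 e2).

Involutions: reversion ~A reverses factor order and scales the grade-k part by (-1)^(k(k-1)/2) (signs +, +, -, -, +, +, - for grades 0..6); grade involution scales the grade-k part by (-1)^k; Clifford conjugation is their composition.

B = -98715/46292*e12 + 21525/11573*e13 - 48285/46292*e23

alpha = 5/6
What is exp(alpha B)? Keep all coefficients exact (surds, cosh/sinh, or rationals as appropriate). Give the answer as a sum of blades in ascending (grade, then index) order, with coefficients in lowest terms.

B^2 term by term: the squares give (-98715/46292)^2*(e12)^2 + (21525/11573)^2*(e13)^2 + (-48285/46292)^2*(e23)^2 = 9744651225/2142949264*(-1) + 463325625/133934329*(+1) + 2331441225/2142949264*(+1) = 0 (each basis 2-blade squares to minus the product of its generators' squares); cross terms between blades sharing an index anticommute and cancel. So B^2 = 0.
B^2 = 0, hence only two terms survive: exp(alpha B) = 1 + alpha B (parabolic case).
Answer: 1 - 164525/92584*e12 + 35875/23146*e13 - 80475/92584*e23


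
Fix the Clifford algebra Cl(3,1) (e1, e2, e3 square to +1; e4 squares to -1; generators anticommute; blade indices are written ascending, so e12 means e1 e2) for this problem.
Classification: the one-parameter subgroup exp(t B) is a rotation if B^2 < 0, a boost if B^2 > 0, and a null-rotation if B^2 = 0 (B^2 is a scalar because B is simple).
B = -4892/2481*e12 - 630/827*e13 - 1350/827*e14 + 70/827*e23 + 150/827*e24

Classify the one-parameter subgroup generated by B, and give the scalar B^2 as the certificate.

B^2 term by term: the squares give (-4892/2481)^2*(e12)^2 + (-630/827)^2*(e13)^2 + (-1350/827)^2*(e14)^2 + (70/827)^2*(e23)^2 + (150/827)^2*(e24)^2 = 23931664/6155361*(-1) + 396900/683929*(-1) + 1822500/683929*(+1) + 4900/683929*(-1) + 22500/683929*(+1) = -16/9 (each basis 2-blade squares to minus the product of its generators' squares); cross terms between blades sharing an index anticommute and cancel; the commuting (index-disjoint) pairs give grade-4 terms 2*c*c'*(blade product), which cancel blade by blade — e1234: 189000/683929 - 189000/683929 = 0 — confirming B is simple. So B^2 = -16/9.
Answer: rotation, certificate B^2 = -16/9. Key observation: B^2 = -16/9 is a conjugation invariant, so its sign decides the class regardless of the surface form of B.


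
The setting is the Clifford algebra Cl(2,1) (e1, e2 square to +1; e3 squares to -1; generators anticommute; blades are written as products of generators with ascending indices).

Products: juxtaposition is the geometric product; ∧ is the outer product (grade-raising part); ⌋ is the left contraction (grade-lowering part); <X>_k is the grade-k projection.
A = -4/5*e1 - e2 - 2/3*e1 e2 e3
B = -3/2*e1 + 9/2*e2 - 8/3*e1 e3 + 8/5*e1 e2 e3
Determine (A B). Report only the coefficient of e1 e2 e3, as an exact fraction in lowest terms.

step 1: -131/30 - 16/9*e2 + 32/15*e3 - 51/10*e1 e2 + 23/5*e1 e3 - 7/25*e2 e3 - 8/3*e1 e2 e3
Answer: -8/3


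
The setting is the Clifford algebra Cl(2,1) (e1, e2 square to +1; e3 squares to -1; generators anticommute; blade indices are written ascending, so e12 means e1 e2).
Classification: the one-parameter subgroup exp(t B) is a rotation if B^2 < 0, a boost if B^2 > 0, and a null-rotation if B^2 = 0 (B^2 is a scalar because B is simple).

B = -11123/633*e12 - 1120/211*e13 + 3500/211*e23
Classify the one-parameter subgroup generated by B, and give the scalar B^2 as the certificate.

B^2 term by term: the squares give (-11123/633)^2*(e12)^2 + (-1120/211)^2*(e13)^2 + (3500/211)^2*(e23)^2 = 123721129/400689*(-1) + 1254400/44521*(+1) + 12250000/44521*(+1) = -49/9 (each basis 2-blade squares to minus the product of its generators' squares); cross terms between blades sharing an index anticommute and cancel. So B^2 = -49/9.
Answer: rotation, certificate B^2 = -49/9. One invariant decides it: the square -49/9 survives every conjugation, and its sign is exactly the classification.


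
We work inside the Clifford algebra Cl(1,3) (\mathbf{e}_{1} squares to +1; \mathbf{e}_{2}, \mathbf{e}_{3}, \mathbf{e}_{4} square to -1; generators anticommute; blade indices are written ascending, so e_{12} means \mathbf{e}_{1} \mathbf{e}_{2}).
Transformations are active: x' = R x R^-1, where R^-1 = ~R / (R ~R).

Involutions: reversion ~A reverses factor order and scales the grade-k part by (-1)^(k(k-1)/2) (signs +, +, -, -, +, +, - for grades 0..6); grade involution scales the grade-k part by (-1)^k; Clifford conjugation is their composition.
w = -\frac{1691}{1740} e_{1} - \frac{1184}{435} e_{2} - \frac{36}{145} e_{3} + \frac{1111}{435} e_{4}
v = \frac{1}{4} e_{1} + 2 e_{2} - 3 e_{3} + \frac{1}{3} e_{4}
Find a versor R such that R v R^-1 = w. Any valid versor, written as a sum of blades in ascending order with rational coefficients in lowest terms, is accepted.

Equal squares first: v^2 = w^2 = -\frac{1879}{144}. Then v + w = -\frac{314}{435} e_{1} - \frac{314}{435} e_{2} - \frac{471}{145} e_{3} + \frac{1256}{435} e_{4} is a versor taking v to w, provided it is invertible.
Answer: -\frac{314}{435} e_{1} - \frac{314}{435} e_{2} - \frac{471}{145} e_{3} + \frac{1256}{435} e_{4}


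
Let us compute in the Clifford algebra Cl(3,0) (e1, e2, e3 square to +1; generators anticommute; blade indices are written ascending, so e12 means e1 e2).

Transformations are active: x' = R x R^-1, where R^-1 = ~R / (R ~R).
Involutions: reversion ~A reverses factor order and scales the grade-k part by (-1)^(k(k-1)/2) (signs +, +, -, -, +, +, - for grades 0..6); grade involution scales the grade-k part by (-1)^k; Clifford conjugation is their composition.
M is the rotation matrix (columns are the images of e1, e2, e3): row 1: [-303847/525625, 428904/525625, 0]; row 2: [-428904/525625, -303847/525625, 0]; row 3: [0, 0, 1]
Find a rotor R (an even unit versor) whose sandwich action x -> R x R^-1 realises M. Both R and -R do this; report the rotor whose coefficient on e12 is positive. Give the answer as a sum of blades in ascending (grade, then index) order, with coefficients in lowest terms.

Method: write R = a + b12*e12 + b13*e13 + b23*e23 with a^2 + b12^2 + b13^2 + b23^2 = 1 (so R^-1 = ~R). Expanding the columns R e_j ~R gives tr M = 4a^2 - 1 and, from the antisymmetric part, M21 - M12 = -4a*b12, M13 - M31 = 4a*b13, M32 - M23 = -4a*b23.
Here tr M = -82069/525625, so a^2 = (1 + tr M)/4 = 110889/525625 and a = ±333/725. Taking a = 333/725: M21 - M12 = -857808/525625, M13 - M31 = 0, M32 - M23 = 0, giving b12 = 644/725, b13 = 0, b23 = 0, i.e. R = 333/725 + 644/725*e12.
Its e12 coefficient is already positive.
Answer: 333/725 + 644/725*e12. Recall the cover is two-to-one: with M of trace -82069/525625, both preimages act alike, and the stated e12 sign chooses the sheet.


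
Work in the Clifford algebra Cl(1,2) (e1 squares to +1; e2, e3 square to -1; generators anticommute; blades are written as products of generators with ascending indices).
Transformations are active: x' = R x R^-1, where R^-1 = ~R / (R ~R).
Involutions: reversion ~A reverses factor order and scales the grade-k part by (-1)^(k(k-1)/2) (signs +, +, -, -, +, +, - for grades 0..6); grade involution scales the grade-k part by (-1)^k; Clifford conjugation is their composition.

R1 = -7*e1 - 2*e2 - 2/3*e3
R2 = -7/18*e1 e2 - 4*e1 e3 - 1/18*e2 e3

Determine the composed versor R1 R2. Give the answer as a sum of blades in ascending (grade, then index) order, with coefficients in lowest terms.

Distribute over the terms of R1 (each basis-blade product reordered to ascending indices, repeated generators contracted through their squares):
(-7*e1) R2 = 49/18*e2 + 28*e3 + 7/18*e1 e2 e3
(-2*e2) R2 = 7/9*e1 - 1/9*e3 - 8*e1 e2 e3
(-2/3*e3) R2 = 8/3*e1 + 1/27*e2 + 7/27*e1 e2 e3
Summing the partial products and collecting blades:
Answer: 31/9*e1 + 149/54*e2 + 251/9*e3 - 397/54*e1 e2 e3


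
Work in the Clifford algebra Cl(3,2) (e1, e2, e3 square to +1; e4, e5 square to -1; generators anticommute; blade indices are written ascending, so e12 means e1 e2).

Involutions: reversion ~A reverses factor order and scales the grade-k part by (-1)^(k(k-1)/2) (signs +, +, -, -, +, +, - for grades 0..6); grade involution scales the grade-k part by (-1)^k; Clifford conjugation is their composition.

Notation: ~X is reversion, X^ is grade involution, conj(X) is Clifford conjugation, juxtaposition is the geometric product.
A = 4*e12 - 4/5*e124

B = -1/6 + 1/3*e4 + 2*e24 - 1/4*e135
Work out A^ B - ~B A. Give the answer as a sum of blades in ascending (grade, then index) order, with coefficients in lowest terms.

first term: 8/5*e1 - 14/15*e12 + 8*e14 + 6/5*e124 + e235 + 1/5*e2345
second term: 8/5*e1 - 2/5*e12 + 8*e14 + 22/15*e124 + e235 + 1/5*e2345
Answer: -8/15*e12 - 4/15*e124


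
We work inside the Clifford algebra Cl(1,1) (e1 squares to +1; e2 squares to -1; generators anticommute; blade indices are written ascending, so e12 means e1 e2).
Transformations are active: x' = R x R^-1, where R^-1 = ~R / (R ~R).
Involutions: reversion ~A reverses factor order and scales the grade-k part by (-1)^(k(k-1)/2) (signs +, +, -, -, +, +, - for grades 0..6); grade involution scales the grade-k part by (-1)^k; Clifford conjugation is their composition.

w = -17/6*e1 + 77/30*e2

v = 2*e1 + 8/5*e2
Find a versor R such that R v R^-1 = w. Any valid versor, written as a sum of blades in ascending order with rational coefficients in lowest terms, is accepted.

Reasoning: v^2 = w^2 = 36/25 since conjugation preserves the quadratic form; R = v + w = -5/6*e1 + 25/6*e2 is then valid when invertible, keeping its own part and reversing (v - w)/2.
Answer: -5/6*e1 + 25/6*e2


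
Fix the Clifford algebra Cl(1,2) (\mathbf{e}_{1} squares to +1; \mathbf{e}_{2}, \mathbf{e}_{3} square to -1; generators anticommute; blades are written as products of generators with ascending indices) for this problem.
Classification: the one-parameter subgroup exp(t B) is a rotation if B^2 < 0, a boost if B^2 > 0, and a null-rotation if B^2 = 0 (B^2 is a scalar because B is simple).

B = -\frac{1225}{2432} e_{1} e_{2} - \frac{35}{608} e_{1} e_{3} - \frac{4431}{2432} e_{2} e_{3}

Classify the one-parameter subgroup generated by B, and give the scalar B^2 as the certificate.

B^2 term by term: the squares give (-\frac{1225}{2432})^2*(e_{1} e_{2})^2 + (-\frac{35}{608})^2*(e_{1} e_{3})^2 + (-\frac{4431}{2432})^2*(e_{2} e_{3})^2 = \frac{1500625}{5914624}*(+1) + \frac{1225}{369664}*(+1) + \frac{19633761}{5914624}*(-1) = -\frac{49}{16} (each basis 2-blade squares to minus the product of its generators' squares); cross terms between blades sharing an index anticommute and cancel. So B^2 = -\frac{49}{16}.
Answer: rotation, certificate B^2 = -\frac{49}{16}. No conjugation can change B^2 = -\frac{49}{16}; the sign gives the class.


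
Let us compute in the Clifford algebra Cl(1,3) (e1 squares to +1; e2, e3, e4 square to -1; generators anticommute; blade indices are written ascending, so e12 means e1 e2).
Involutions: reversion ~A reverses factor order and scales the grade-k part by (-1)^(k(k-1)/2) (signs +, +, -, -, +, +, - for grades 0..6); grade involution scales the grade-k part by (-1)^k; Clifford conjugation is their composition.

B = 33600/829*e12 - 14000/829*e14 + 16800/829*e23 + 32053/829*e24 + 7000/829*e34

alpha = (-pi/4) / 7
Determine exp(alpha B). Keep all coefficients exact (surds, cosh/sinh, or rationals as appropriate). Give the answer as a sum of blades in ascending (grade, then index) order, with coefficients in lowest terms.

B^2 term by term: the squares give (33600/829)^2*(e12)^2 + (-14000/829)^2*(e14)^2 + (16800/829)^2*(e23)^2 + (32053/829)^2*(e24)^2 + (7000/829)^2*(e34)^2 = 1128960000/687241*(+1) + 196000000/687241*(+1) + 282240000/687241*(-1) + 1027394809/687241*(-1) + 49000000/687241*(-1) = -49 (each basis 2-blade squares to minus the product of its generators' squares); cross terms between blades sharing an index anticommute and cancel; the commuting (index-disjoint) pairs give grade-4 terms 2*c*c'*(blade product), which cancel blade by blade — e1234: 470400000/687241 - 470400000/687241 = 0 — confirming B is simple. So B^2 = -49.
B^2 = -49 — B^2 < 0, so the exponential closes trigonometrically: l = 7, alpha*l = -pi/4, so exp(alpha B) = cos(-pi/4) + (sin(-pi/4)/7)*B = sqrt(2)/2 + (-sqrt(2)/14)*B.
Answer: sqrt(2)/2 - 2400*sqrt(2)/829*e12 + 1000*sqrt(2)/829*e14 - 1200*sqrt(2)/829*e23 - 4579*sqrt(2)/1658*e24 - 500*sqrt(2)/829*e34


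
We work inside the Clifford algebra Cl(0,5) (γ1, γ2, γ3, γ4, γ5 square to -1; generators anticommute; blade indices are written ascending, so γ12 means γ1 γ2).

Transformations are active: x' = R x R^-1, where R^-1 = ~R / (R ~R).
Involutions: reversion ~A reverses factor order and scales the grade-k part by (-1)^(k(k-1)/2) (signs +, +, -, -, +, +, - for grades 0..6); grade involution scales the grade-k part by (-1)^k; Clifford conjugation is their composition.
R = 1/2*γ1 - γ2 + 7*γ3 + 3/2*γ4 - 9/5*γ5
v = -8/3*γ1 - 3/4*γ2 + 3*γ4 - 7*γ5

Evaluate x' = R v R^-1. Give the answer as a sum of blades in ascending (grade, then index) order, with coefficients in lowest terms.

~R = 1/2*γ1 - γ2 + 7*γ3 + 3/2*γ4 - 9/5*γ5, and R ~R = -2787/50, so R^-1 = ~R / (-2787/50).
R v = -991/60 - 73/24*γ12 + 56/3*γ13 + 11/2*γ14 - 83/10*γ15 + 21/4*γ23 - 15/8*γ24 + 113/20*γ25 + 21*γ34 - 49*γ35 - 51/10*γ45
Answer: 49547/16722*γ1 + 5263/33444*γ2 + 34685/8361*γ3 - 11767/5574*γ4 + 5512/929*γ5


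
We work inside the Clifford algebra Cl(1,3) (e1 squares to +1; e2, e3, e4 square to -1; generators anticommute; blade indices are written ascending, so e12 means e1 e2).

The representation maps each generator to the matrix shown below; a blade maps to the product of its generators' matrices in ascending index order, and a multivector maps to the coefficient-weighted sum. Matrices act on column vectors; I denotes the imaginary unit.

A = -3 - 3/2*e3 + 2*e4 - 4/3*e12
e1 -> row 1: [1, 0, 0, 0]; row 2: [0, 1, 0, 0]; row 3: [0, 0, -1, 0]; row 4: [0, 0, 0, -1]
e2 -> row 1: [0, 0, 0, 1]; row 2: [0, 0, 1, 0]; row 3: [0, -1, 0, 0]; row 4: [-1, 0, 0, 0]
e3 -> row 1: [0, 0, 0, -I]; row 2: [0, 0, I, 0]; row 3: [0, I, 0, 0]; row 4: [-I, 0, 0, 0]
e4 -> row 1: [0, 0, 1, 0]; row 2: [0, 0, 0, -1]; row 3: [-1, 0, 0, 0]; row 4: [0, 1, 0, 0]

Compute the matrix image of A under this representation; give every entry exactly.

Bivector images (products of the table entries): rho(e12) = rho(e1)rho(e2) = row 1: [0, 0, 0, 1]; row 2: [0, 0, 1, 0]; row 3: [0, 1, 0, 0]; row 4: [1, 0, 0, 0].
M = (-3)*1 + (-3/2)*rho(e3) + (2)*rho(e4) + (-4/3)*rho(e12), summed entrywise (1 is the identity matrix):
Answer: row 1: [-3, 0, 2, -4/3 + 3*I/2]; row 2: [0, -3, -4/3 - 3*I/2, -2]; row 3: [-2, -4/3 - 3*I/2, -3, 0]; row 4: [-4/3 + 3*I/2, 2, 0, -3]


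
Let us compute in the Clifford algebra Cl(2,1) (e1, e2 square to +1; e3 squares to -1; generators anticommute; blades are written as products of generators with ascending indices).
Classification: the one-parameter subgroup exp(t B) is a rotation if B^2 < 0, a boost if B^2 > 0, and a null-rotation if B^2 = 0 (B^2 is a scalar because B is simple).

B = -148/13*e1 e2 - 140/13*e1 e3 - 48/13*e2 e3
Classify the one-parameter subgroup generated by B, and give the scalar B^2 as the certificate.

B^2 term by term: the squares give (-148/13)^2*(e1 e2)^2 + (-140/13)^2*(e1 e3)^2 + (-48/13)^2*(e2 e3)^2 = 21904/169*(-1) + 19600/169*(+1) + 2304/169*(+1) = 0 (each basis 2-blade squares to minus the product of its generators' squares); cross terms between blades sharing an index anticommute and cancel. So B^2 = 0.
Answer: null-rotation, certificate B^2 = 0. Because 0 is invariant under every versor sandwich, the classification follows from its sign alone.


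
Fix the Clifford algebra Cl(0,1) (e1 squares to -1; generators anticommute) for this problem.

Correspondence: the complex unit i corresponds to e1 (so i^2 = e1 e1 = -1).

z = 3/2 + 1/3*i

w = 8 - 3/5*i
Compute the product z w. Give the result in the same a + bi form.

In blades: z = 3/2 + 1/3*e1, w = 8 - 3/5*e1.
Distribute z over w term by term (generator squares from the signature, products reordered to ascending indices): (3/2)*w = 12 - 9/10*e1; (1/3*e1)*w = 1/5 + 8/3*e1.
Sum: 61/5 + 53/30*e1; translating back through the correspondence:
Answer: 61/5 + 53/30*i


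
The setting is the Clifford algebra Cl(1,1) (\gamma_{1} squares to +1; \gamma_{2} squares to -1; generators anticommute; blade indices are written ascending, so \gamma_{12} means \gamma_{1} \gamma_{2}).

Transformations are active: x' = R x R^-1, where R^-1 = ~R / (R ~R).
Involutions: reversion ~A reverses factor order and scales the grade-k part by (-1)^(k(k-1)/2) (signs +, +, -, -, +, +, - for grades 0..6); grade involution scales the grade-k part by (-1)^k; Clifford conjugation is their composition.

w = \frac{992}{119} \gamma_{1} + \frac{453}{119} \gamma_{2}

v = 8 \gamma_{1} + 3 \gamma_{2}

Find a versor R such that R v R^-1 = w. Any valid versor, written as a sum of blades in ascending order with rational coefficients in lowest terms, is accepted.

Equal squares first: v^2 = w^2 = 55. Then v + w = \frac{1944}{119} \gamma_{1} + \frac{810}{119} \gamma_{2} is a versor taking v to w, provided it is invertible.
Answer: \frac{1944}{119} \gamma_{1} + \frac{810}{119} \gamma_{2}


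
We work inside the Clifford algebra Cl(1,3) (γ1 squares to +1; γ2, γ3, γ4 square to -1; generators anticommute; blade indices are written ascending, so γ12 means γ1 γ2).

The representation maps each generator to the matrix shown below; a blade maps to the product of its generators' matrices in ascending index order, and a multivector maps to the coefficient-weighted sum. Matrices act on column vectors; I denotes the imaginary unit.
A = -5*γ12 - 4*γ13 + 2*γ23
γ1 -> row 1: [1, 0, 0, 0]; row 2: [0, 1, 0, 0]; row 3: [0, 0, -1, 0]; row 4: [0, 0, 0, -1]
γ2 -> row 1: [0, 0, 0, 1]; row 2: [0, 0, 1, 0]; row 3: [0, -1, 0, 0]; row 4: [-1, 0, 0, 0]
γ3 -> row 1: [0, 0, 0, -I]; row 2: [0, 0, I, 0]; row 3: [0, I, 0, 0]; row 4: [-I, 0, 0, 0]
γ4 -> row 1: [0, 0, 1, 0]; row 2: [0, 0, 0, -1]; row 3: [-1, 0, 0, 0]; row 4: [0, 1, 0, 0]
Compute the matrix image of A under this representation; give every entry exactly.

Bivector images (products of the table entries): rho(γ12) = rho(γ1)rho(γ2) = row 1: [0, 0, 0, 1]; row 2: [0, 0, 1, 0]; row 3: [0, 1, 0, 0]; row 4: [1, 0, 0, 0]; rho(γ13) = rho(γ1)rho(γ3) = row 1: [0, 0, 0, -I]; row 2: [0, 0, I, 0]; row 3: [0, -I, 0, 0]; row 4: [I, 0, 0, 0]; rho(γ23) = rho(γ2)rho(γ3) = row 1: [-I, 0, 0, 0]; row 2: [0, I, 0, 0]; row 3: [0, 0, -I, 0]; row 4: [0, 0, 0, I].
M = (-5)*rho(γ12) + (-4)*rho(γ13) + (2)*rho(γ23), summed entrywise:
Answer: row 1: [-2*I, 0, 0, -5 + 4*I]; row 2: [0, 2*I, -5 - 4*I, 0]; row 3: [0, -5 + 4*I, -2*I, 0]; row 4: [-5 - 4*I, 0, 0, 2*I]


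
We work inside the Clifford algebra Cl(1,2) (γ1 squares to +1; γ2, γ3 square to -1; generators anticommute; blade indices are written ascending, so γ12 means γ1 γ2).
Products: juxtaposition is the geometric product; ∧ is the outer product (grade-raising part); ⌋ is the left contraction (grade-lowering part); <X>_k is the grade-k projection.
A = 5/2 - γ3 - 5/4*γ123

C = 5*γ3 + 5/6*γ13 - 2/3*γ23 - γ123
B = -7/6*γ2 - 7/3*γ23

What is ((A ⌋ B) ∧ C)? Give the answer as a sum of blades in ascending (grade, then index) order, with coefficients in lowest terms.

step 1: -7/12*γ2 - 35/6*γ23
step 2: -35/12*γ23 + 35/72*γ123
Answer: -35/12*γ23 + 35/72*γ123


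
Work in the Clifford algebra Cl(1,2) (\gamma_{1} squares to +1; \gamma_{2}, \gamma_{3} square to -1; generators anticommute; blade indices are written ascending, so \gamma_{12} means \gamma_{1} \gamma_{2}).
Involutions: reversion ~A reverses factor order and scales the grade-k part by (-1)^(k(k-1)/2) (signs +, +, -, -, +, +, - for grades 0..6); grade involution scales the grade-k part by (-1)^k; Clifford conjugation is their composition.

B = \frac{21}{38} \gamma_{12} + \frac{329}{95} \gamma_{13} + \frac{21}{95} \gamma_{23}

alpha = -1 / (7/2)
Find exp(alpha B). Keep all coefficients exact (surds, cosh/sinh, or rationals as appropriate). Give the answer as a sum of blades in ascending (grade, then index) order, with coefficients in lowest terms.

B^2 term by term: the squares give (\frac{21}{38})^2*(\gamma_{12})^2 + (\frac{329}{95})^2*(\gamma_{13})^2 + (\frac{21}{95})^2*(\gamma_{23})^2 = \frac{441}{1444}*(+1) + \frac{108241}{9025}*(+1) + \frac{441}{9025}*(-1) = \frac{49}{4} (each basis 2-blade squares to minus the product of its generators' squares); cross terms between blades sharing an index anticommute and cancel. So B^2 = \frac{49}{4}.
B^2 = \frac{49}{4} — hyperbolic case — the even/odd split gives cosh and sinh: l = \frac{7}{2}, alpha*l = -1, so exp(alpha B) = cosh(-1) + (sinh(-1)/(\frac{7}{2}))*B = \cosh{\left(1 \right)} + (- \frac{2 \sinh{\left(1 \right)}}{7})*B.
Answer: \cosh{\left(1 \right)} - \frac{3 \sinh{\left(1 \right)}}{19} \gamma_{12} - \frac{94 \sinh{\left(1 \right)}}{95} \gamma_{13} - \frac{6 \sinh{\left(1 \right)}}{95} \gamma_{23}


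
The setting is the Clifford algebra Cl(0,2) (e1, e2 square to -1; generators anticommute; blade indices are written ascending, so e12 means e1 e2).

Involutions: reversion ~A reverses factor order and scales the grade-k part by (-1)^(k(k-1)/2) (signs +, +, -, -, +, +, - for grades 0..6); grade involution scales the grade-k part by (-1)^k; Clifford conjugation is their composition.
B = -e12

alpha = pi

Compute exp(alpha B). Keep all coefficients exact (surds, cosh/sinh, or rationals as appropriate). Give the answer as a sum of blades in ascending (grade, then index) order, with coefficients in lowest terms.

B^2 = (-1)^2*(e12)^2 = 1*(-1) = -1 (a basis 2-blade squares to minus the product of its generators' squares).
B^2 = -1 — a negative square means the series sums to a rotation: l = 1, alpha*l = pi, so exp(alpha B) = cos(pi) + (sin(pi)/1)*B = -1 + (0)*B.
Answer: -1


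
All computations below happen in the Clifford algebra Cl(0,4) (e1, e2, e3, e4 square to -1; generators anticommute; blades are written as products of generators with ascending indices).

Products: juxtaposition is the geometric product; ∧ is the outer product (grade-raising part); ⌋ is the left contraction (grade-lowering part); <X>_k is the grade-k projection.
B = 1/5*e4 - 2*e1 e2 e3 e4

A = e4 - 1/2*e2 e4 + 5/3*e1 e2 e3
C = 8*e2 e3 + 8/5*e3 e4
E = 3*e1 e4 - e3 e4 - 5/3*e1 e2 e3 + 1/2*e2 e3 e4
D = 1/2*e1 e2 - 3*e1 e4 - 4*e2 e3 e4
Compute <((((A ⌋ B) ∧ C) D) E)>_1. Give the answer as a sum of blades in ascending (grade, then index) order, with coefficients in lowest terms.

step 1: -1/5 - 10/3*e4 + e1 e3 - 2*e1 e2 e3
step 2: -8/5*e2 e3 - 8/25*e3 e4 - 80/3*e2 e3 e4
step 3: 320/3 - 32/25*e2 - 32/5*e4 - 44/25*e1 e3 + 80*e1 e2 e3 - 40/3*e1 e3 e4 + 116/25*e1 e2 e3 e4
step 4: -400/3 - 2266/75*e1 + 44/15*e2 - 168/5*e3 + 116/15*e4 + 848/75*e1 e2 + 32/15*e1 e3 + 6956/25*e1 e4 - 268/25*e2 e3 - 200/9*e2 e4 - 8348/75*e3 e4 - 1600/9*e1 e2 e3 + 2074/25*e1 e2 e4 - 13904/75*e2 e3 e4 - 32/3*e1 e2 e3 e4
step 5: -2266/75*e1 + 44/15*e2 - 168/5*e3 + 116/15*e4
Answer: -2266/75*e1 + 44/15*e2 - 168/5*e3 + 116/15*e4


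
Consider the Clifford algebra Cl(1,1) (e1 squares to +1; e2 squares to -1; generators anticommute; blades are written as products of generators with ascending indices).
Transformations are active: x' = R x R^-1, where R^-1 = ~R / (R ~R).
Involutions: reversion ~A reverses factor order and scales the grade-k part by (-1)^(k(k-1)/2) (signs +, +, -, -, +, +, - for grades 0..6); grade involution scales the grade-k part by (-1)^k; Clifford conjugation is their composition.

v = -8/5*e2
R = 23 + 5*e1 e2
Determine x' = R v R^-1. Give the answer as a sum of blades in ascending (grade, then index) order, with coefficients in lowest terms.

~R = 23 - 5*e1 e2, and R ~R = 504, so R^-1 = ~R / (504).
R v = 8*e1 - 184/5*e2
Answer: 46/63*e1 - 554/315*e2


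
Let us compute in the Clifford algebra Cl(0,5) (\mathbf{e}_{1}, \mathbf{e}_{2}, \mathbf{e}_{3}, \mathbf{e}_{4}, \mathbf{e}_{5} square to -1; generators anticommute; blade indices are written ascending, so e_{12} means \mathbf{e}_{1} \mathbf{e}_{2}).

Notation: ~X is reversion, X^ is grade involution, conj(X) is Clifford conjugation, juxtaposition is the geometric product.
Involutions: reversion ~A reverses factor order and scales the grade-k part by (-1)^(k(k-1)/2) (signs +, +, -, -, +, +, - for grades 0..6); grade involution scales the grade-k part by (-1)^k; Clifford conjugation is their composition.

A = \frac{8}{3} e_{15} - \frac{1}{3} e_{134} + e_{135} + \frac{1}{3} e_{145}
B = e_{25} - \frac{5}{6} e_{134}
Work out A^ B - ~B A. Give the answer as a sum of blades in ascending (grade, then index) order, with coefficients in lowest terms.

first term: -\frac{5}{18} + \frac{8}{3} e_{12} - \frac{5}{18} e_{35} + \frac{5}{6} e_{45} + e_{123} + \frac{1}{3} e_{124} - \frac{20}{9} e_{345} + \frac{1}{3} e_{12345}
second term: -\frac{5}{18} + \frac{8}{3} e_{12} + \frac{5}{18} e_{35} - \frac{5}{6} e_{45} - e_{123} - \frac{1}{3} e_{124} - \frac{20}{9} e_{345} + \frac{1}{3} e_{12345}
Answer: -\frac{5}{9} e_{35} + \frac{5}{3} e_{45} + 2 e_{123} + \frac{2}{3} e_{124}


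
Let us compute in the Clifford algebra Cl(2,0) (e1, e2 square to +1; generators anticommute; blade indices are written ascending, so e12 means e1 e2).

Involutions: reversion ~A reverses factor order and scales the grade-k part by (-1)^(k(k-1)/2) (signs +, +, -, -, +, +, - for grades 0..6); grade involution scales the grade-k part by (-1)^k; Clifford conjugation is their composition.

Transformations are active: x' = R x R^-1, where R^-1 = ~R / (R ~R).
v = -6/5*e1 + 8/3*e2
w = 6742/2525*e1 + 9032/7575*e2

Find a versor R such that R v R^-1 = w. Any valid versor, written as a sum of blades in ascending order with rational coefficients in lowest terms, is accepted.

Sketch: the shared square 1924/225 makes R = v + w = 3712/2525*e1 + 9744/2525*e2 the natural versor; its sandwich fixes that direction, negates (v - w)/2, and sends v to w.
Answer: 3712/2525*e1 + 9744/2525*e2


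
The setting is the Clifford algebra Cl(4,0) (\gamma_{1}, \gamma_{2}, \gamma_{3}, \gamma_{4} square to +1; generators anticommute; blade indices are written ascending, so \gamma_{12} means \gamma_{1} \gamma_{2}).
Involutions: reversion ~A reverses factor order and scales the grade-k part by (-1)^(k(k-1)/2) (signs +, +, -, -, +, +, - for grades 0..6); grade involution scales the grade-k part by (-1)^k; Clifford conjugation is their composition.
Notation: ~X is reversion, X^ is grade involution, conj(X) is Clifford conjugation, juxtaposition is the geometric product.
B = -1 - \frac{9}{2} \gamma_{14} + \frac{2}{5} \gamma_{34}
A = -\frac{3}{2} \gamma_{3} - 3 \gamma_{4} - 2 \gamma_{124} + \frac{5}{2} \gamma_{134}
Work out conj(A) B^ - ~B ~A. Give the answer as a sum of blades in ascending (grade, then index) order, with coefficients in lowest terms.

first term: \frac{25}{2} \gamma_{1} + 9 \gamma_{2} - \frac{279}{20} \gamma_{3} - \frac{12}{5} \gamma_{4} + \frac{4}{5} \gamma_{123} + 2 \gamma_{124} + \frac{17}{4} \gamma_{134}
second term: -\frac{29}{2} \gamma_{1} + 9 \gamma_{2} - \frac{171}{20} \gamma_{3} + \frac{12}{5} \gamma_{4} - \frac{4}{5} \gamma_{123} - 2 \gamma_{124} + \frac{37}{4} \gamma_{134}
Answer: 27 \gamma_{1} - \frac{27}{5} \gamma_{3} - \frac{24}{5} \gamma_{4} + \frac{8}{5} \gamma_{123} + 4 \gamma_{124} - 5 \gamma_{134}


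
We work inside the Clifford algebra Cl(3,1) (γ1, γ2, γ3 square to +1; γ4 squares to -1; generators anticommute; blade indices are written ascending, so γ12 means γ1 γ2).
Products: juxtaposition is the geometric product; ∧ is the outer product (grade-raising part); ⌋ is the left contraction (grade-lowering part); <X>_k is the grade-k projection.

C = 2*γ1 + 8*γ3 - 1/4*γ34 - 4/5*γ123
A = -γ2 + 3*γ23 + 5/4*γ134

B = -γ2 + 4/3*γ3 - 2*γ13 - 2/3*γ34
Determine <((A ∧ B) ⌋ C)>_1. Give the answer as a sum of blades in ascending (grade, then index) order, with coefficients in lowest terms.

step 1: -4/3*γ23 - 2*γ123 + 2/3*γ234 - 5/4*γ1234
step 2: -8/5 - 16/15*γ1
step 3: -16/15*γ1
Answer: -16/15*γ1


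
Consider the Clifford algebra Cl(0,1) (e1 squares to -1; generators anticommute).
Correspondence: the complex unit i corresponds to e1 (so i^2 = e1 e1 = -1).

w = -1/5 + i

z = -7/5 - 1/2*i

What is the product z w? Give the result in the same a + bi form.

In blades: z = -7/5 - 1/2*e1, w = -1/5 + e1.
Distribute z over w term by term (generator squares from the signature, products reordered to ascending indices): (-7/5)*w = 7/25 - 7/5*e1; (-1/2*e1)*w = 1/2 + 1/10*e1.
Sum: 39/50 - 13/10*e1; translating back through the correspondence:
Answer: 39/50 - 13/10*i


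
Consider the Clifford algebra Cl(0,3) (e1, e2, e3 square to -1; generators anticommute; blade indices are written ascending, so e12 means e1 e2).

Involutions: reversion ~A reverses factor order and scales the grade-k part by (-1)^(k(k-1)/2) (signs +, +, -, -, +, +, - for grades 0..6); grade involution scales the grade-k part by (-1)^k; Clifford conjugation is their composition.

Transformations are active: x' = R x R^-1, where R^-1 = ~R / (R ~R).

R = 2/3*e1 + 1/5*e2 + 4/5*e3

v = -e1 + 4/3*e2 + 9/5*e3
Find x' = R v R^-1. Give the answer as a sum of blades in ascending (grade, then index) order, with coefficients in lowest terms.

~R = 2/3*e1 + 1/5*e2 + 4/5*e3, and R ~R = -253/225, so R^-1 = ~R / (-253/225).
R v = -26/25 + 49/45*e12 + 2*e13 - 53/75*e23
Answer: 565/253*e1 - 3656/3795*e2 - 81/253*e3
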